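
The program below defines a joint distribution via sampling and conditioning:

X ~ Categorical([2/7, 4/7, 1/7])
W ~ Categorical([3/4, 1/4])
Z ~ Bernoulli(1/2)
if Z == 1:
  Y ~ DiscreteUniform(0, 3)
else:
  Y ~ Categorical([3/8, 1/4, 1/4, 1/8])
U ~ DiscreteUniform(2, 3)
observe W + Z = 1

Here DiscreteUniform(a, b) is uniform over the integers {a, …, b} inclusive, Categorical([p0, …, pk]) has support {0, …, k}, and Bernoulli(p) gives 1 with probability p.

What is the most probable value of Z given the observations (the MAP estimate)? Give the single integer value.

Enumerate traces; 48 have nonzero weight after conditioning:
  (X=0, W=0, Z=1, Y=0, U=2) weight 3/224
  (X=0, W=0, Z=1, Y=0, U=3) weight 3/224
  (X=0, W=0, Z=1, Y=1, U=2) weight 3/224
  (X=0, W=0, Z=1, Y=1, U=3) weight 3/224
  (X=0, W=0, Z=1, Y=2, U=2) weight 3/224
  (X=0, W=0, Z=1, Y=2, U=3) weight 3/224
  (X=0, W=0, Z=1, Y=3, U=2) weight 3/224
  (X=0, W=0, Z=1, Y=3, U=3) weight 3/224
  (X=0, W=1, Z=0, Y=0, U=2) weight 3/448
  … 39 more
Group by Z:
  weight(Z=0) = 1/8
  weight(Z=1) = 3/8
Total weight = 1/8 + 3/8 = 1/2
P(Z=0 | obs) = 1/8 / 1/2 = 1/4
P(Z=1 | obs) = 3/8 / 1/2 = 3/4
argmax = 1

argmax_v P(Z = v | obs) = 1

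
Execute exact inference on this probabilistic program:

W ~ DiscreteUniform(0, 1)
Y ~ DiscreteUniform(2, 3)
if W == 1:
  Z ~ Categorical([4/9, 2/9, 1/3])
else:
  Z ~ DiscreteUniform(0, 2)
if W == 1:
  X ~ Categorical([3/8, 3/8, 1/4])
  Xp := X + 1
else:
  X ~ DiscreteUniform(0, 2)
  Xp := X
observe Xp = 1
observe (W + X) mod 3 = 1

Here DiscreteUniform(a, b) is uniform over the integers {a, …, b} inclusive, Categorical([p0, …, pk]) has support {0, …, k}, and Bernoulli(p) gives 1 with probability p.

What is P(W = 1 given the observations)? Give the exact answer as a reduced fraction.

P(W = 1 | obs) = 9/17

Enumerate traces; 12 have nonzero weight after conditioning:
  (W=0, Y=2, Z=0, X=1) weight 1/36
  (W=0, Y=2, Z=1, X=1) weight 1/36
  (W=0, Y=2, Z=2, X=1) weight 1/36
  (W=0, Y=3, Z=0, X=1) weight 1/36
  (W=0, Y=3, Z=1, X=1) weight 1/36
  (W=0, Y=3, Z=2, X=1) weight 1/36
  (W=1, Y=2, Z=0, X=0) weight 1/24
  (W=1, Y=2, Z=1, X=0) weight 1/48
  … 4 more
Group by W:
  weight(W=0) = 1/6
  weight(W=1) = 3/16
Total weight = 1/6 + 3/16 = 17/48
P(W=0 | obs) = 1/6 / 17/48 = 8/17
P(W=1 | obs) = 3/16 / 17/48 = 9/17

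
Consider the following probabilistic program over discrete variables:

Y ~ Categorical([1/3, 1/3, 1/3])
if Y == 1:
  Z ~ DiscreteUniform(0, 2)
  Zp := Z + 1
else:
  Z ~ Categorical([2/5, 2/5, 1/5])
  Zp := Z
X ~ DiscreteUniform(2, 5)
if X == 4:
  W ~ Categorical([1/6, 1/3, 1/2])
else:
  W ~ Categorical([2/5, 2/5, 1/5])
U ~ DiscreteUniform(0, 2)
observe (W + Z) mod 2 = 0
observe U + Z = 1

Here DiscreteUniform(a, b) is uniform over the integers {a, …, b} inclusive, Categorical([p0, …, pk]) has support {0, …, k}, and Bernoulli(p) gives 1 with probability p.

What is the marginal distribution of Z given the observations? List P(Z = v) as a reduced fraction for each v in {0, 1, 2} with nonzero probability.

Enumerate traces; 36 have nonzero weight after conditioning:
  (Y=0, Z=0, X=2, W=0, U=1) weight 1/225
  (Y=0, Z=0, X=2, W=2, U=1) weight 1/450
  (Y=0, Z=0, X=3, W=0, U=1) weight 1/225
  (Y=0, Z=0, X=3, W=2, U=1) weight 1/450
  (Y=0, Z=0, X=4, W=0, U=1) weight 1/540
  (Y=0, Z=0, X=4, W=2, U=1) weight 1/180
  (Y=0, Z=0, X=5, W=0, U=1) weight 1/225
  (Y=0, Z=0, X=5, W=2, U=1) weight 1/450
  (Y=0, Z=1, X=2, W=1, U=0) weight 1/225
  … 27 more
Group by Z:
  weight(Z=0) = 629/8100
  weight(Z=1) = 391/8100
Total weight = 629/8100 + 391/8100 = 17/135
P(Z=0 | obs) = 629/8100 / 17/135 = 37/60
P(Z=1 | obs) = 391/8100 / 17/135 = 23/60

P(Z=0) = 37/60, P(Z=1) = 23/60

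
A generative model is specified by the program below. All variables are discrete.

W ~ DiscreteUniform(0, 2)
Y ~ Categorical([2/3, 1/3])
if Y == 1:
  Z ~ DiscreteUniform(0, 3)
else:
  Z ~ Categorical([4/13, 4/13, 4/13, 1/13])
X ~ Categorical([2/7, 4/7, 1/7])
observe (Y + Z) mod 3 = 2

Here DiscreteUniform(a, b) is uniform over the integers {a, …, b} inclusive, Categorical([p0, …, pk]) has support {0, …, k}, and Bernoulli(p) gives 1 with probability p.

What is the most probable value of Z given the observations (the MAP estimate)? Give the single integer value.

Enumerate traces; 18 have nonzero weight after conditioning:
  (W=0, Y=0, Z=2, X=0) weight 16/819
  (W=0, Y=0, Z=2, X=1) weight 32/819
  (W=0, Y=0, Z=2, X=2) weight 8/819
  (W=0, Y=1, Z=1, X=0) weight 1/126
  (W=0, Y=1, Z=1, X=1) weight 1/63
  (W=0, Y=1, Z=1, X=2) weight 1/252
  (W=1, Y=0, Z=2, X=0) weight 16/819
  (W=1, Y=0, Z=2, X=1) weight 32/819
  … 10 more
Group by Z:
  weight(Z=1) = 1/12
  weight(Z=2) = 8/39
Total weight = 1/12 + 8/39 = 15/52
P(Z=1 | obs) = 1/12 / 15/52 = 13/45
P(Z=2 | obs) = 8/39 / 15/52 = 32/45
argmax = 2

argmax_v P(Z = v | obs) = 2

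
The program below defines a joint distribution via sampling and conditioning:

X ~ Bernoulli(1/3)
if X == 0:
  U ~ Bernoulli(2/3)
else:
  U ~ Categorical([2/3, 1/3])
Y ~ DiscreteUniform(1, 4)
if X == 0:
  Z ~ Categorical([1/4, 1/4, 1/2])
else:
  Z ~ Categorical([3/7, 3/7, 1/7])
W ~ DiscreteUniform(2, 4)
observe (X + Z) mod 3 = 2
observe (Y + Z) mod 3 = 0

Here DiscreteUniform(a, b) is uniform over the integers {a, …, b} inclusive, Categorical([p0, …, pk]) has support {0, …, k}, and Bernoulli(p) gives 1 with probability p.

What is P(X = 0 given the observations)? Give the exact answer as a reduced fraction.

P(X = 0 | obs) = 14/17

Enumerate traces; 18 have nonzero weight after conditioning:
  (X=0, U=0, Y=1, Z=2, W=2) weight 1/108
  (X=0, U=0, Y=1, Z=2, W=3) weight 1/108
  (X=0, U=0, Y=1, Z=2, W=4) weight 1/108
  (X=0, U=0, Y=4, Z=2, W=2) weight 1/108
  (X=0, U=0, Y=4, Z=2, W=3) weight 1/108
  (X=0, U=0, Y=4, Z=2, W=4) weight 1/108
  (X=0, U=1, Y=1, Z=2, W=2) weight 1/54
  (X=0, U=1, Y=1, Z=2, W=3) weight 1/54
  (X=1, U=0, Y=2, Z=1, W=2) weight 1/126
  … 9 more
Group by X:
  weight(X=0) = 1/6
  weight(X=1) = 1/28
Total weight = 1/6 + 1/28 = 17/84
P(X=0 | obs) = 1/6 / 17/84 = 14/17
P(X=1 | obs) = 1/28 / 17/84 = 3/17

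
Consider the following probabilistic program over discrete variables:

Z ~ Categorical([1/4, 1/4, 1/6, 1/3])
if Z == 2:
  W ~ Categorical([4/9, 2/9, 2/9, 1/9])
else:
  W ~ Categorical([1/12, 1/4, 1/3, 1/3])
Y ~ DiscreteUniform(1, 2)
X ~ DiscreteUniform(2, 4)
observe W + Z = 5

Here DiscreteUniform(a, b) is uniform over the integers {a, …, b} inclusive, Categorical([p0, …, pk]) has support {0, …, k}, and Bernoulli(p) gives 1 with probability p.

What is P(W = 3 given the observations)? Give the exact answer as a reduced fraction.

Enumerate traces; 12 have nonzero weight after conditioning:
  (Z=2, W=3, Y=1, X=2) weight 1/324
  (Z=2, W=3, Y=1, X=3) weight 1/324
  (Z=2, W=3, Y=1, X=4) weight 1/324
  (Z=2, W=3, Y=2, X=2) weight 1/324
  (Z=2, W=3, Y=2, X=3) weight 1/324
  (Z=2, W=3, Y=2, X=4) weight 1/324
  (Z=3, W=2, Y=1, X=2) weight 1/54
  (Z=3, W=2, Y=1, X=3) weight 1/54
  … 4 more
Group by W:
  weight(W=2) = 1/9
  weight(W=3) = 1/54
Total weight = 1/9 + 1/54 = 7/54
P(W=2 | obs) = 1/9 / 7/54 = 6/7
P(W=3 | obs) = 1/54 / 7/54 = 1/7

P(W = 3 | obs) = 1/7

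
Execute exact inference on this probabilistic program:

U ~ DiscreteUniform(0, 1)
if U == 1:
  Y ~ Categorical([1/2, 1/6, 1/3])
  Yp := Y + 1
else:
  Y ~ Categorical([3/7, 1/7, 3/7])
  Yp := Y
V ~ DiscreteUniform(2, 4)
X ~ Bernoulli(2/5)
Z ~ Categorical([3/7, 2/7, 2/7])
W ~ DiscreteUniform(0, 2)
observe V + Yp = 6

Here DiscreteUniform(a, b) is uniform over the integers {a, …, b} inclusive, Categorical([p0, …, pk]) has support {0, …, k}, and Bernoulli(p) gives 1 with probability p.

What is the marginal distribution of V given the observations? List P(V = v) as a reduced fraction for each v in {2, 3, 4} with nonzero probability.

P(V=3) = 14/39, P(V=4) = 25/39

Enumerate traces; 54 have nonzero weight after conditioning:
  (U=0, Y=2, V=4, X=0, Z=0, W=0) weight 3/490
  (U=0, Y=2, V=4, X=0, Z=0, W=1) weight 3/490
  (U=0, Y=2, V=4, X=0, Z=0, W=2) weight 3/490
  (U=0, Y=2, V=4, X=0, Z=1, W=0) weight 1/245
  (U=0, Y=2, V=4, X=0, Z=1, W=1) weight 1/245
  (U=0, Y=2, V=4, X=0, Z=1, W=2) weight 1/245
  (U=0, Y=2, V=4, X=0, Z=2, W=0) weight 1/245
  (U=0, Y=2, V=4, X=0, Z=2, W=1) weight 1/245
  (U=1, Y=2, V=3, X=0, Z=0, W=0) weight 1/210
  … 45 more
Group by V:
  weight(V=3) = 1/18
  weight(V=4) = 25/252
Total weight = 1/18 + 25/252 = 13/84
P(V=3 | obs) = 1/18 / 13/84 = 14/39
P(V=4 | obs) = 25/252 / 13/84 = 25/39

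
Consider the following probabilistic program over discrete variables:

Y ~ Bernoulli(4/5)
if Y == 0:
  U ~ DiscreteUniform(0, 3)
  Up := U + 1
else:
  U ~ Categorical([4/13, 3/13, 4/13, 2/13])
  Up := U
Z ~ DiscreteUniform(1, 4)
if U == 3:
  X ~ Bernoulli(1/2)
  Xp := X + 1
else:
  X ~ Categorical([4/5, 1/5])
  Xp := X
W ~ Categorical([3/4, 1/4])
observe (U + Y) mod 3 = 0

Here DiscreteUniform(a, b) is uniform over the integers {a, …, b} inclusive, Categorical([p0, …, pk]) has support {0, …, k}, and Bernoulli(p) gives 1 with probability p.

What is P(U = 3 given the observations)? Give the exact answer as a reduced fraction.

Enumerate traces; 48 have nonzero weight after conditioning:
  (Y=0, U=0, Z=1, X=0, W=0) weight 3/400
  (Y=0, U=0, Z=1, X=0, W=1) weight 1/400
  (Y=0, U=0, Z=1, X=1, W=0) weight 3/1600
  (Y=0, U=0, Z=1, X=1, W=1) weight 1/1600
  (Y=0, U=0, Z=2, X=0, W=0) weight 3/400
  (Y=0, U=0, Z=2, X=0, W=1) weight 1/400
  (Y=0, U=0, Z=2, X=1, W=0) weight 3/1600
  (Y=0, U=0, Z=2, X=1, W=1) weight 1/1600
  (Y=0, U=3, Z=1, X=0, W=0) weight 3/640
  (Y=1, U=2, Z=1, X=0, W=0) weight 12/325
  … 38 more
Group by U:
  weight(U=0) = 1/20
  weight(U=2) = 16/65
  weight(U=3) = 1/20
Total weight = 1/20 + 16/65 + 1/20 = 9/26
P(U=0 | obs) = 1/20 / 9/26 = 13/90
P(U=2 | obs) = 16/65 / 9/26 = 32/45
P(U=3 | obs) = 1/20 / 9/26 = 13/90

P(U = 3 | obs) = 13/90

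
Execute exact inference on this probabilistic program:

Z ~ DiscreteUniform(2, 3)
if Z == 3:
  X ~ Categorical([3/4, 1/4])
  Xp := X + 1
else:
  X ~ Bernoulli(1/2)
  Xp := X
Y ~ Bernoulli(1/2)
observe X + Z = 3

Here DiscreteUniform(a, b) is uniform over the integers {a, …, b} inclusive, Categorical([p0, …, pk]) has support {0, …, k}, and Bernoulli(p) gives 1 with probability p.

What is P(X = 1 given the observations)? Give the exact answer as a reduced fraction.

P(X = 1 | obs) = 2/5

Enumerate traces; 4 have nonzero weight after conditioning:
  (Z=2, X=1, Y=0) weight 1/8
  (Z=2, X=1, Y=1) weight 1/8
  (Z=3, X=0, Y=0) weight 3/16
  (Z=3, X=0, Y=1) weight 3/16
Group by X:
  weight(X=0) = 3/8
  weight(X=1) = 1/4
Total weight = 3/8 + 1/4 = 5/8
P(X=0 | obs) = 3/8 / 5/8 = 3/5
P(X=1 | obs) = 1/4 / 5/8 = 2/5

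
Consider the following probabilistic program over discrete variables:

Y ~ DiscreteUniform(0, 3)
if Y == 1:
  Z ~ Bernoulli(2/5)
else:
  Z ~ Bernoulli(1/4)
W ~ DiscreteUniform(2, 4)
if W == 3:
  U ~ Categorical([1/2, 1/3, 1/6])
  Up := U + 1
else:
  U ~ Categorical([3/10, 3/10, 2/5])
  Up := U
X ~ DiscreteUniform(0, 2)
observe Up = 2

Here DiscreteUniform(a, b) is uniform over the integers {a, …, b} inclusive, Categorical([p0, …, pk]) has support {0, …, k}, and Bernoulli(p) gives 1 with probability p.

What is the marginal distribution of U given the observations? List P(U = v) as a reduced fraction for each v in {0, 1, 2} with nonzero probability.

P(U=1) = 5/17, P(U=2) = 12/17

Enumerate traces; 72 have nonzero weight after conditioning:
  (Y=0, Z=0, W=2, U=2, X=0) weight 1/120
  (Y=0, Z=0, W=2, U=2, X=1) weight 1/120
  (Y=0, Z=0, W=2, U=2, X=2) weight 1/120
  (Y=0, Z=0, W=3, U=1, X=0) weight 1/144
  (Y=0, Z=0, W=3, U=1, X=1) weight 1/144
  (Y=0, Z=0, W=3, U=1, X=2) weight 1/144
  (Y=0, Z=0, W=4, U=2, X=0) weight 1/120
  (Y=0, Z=0, W=4, U=2, X=1) weight 1/120
  … 64 more
Group by U:
  weight(U=1) = 1/9
  weight(U=2) = 4/15
Total weight = 1/9 + 4/15 = 17/45
P(U=1 | obs) = 1/9 / 17/45 = 5/17
P(U=2 | obs) = 4/15 / 17/45 = 12/17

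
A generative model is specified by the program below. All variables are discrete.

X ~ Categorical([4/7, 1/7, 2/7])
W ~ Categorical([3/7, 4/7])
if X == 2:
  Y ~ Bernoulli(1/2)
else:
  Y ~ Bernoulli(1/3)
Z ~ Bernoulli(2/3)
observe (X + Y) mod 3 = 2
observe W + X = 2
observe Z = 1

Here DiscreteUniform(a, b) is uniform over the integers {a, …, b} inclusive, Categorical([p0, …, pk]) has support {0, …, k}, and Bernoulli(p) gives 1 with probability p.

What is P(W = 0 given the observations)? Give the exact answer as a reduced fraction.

P(W = 0 | obs) = 9/13

Enumerate traces; 2 have nonzero weight after conditioning:
  (X=1, W=1, Y=1, Z=1) weight 8/441
  (X=2, W=0, Y=0, Z=1) weight 2/49
Group by W:
  weight(W=0) = 2/49
  weight(W=1) = 8/441
Total weight = 2/49 + 8/441 = 26/441
P(W=0 | obs) = 2/49 / 26/441 = 9/13
P(W=1 | obs) = 8/441 / 26/441 = 4/13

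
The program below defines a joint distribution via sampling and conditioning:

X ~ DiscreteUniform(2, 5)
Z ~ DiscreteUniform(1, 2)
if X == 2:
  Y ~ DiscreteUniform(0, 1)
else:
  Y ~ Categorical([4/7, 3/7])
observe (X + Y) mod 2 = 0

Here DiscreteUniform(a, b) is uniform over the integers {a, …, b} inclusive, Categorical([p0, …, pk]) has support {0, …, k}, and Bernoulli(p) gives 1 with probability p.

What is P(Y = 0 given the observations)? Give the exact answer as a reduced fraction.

Enumerate traces; 8 have nonzero weight after conditioning:
  (X=2, Z=1, Y=0) weight 1/16
  (X=2, Z=2, Y=0) weight 1/16
  (X=3, Z=1, Y=1) weight 3/56
  (X=3, Z=2, Y=1) weight 3/56
  (X=4, Z=1, Y=0) weight 1/14
  (X=4, Z=2, Y=0) weight 1/14
  (X=5, Z=1, Y=1) weight 3/56
  (X=5, Z=2, Y=1) weight 3/56
Group by Y:
  weight(Y=0) = 15/56
  weight(Y=1) = 3/14
Total weight = 15/56 + 3/14 = 27/56
P(Y=0 | obs) = 15/56 / 27/56 = 5/9
P(Y=1 | obs) = 3/14 / 27/56 = 4/9

P(Y = 0 | obs) = 5/9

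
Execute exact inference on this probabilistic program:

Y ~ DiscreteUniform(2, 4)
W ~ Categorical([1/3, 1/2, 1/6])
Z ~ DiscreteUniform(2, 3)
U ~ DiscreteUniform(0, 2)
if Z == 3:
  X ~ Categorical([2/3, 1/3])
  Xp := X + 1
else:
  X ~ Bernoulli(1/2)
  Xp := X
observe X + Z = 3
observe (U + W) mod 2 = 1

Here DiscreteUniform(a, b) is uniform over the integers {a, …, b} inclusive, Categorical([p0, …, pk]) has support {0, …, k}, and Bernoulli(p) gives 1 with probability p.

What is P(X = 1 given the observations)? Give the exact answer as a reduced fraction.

Enumerate traces; 24 have nonzero weight after conditioning:
  (Y=2, W=0, Z=2, U=1, X=1) weight 1/108
  (Y=2, W=0, Z=3, U=1, X=0) weight 1/81
  (Y=2, W=1, Z=2, U=0, X=1) weight 1/72
  (Y=2, W=1, Z=2, U=2, X=1) weight 1/72
  (Y=2, W=1, Z=3, U=0, X=0) weight 1/54
  (Y=2, W=1, Z=3, U=2, X=0) weight 1/54
  (Y=2, W=2, Z=2, U=1, X=1) weight 1/216
  (Y=2, W=2, Z=3, U=1, X=0) weight 1/162
  … 16 more
Group by X:
  weight(X=0) = 1/6
  weight(X=1) = 1/8
Total weight = 1/6 + 1/8 = 7/24
P(X=0 | obs) = 1/6 / 7/24 = 4/7
P(X=1 | obs) = 1/8 / 7/24 = 3/7

P(X = 1 | obs) = 3/7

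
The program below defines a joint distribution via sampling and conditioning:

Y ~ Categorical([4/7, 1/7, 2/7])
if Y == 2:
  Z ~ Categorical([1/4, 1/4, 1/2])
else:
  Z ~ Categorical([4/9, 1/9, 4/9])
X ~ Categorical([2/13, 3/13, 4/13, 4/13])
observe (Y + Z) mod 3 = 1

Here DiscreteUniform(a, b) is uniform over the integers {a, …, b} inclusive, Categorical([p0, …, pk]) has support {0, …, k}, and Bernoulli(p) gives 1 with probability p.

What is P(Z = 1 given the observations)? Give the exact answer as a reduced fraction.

Enumerate traces; 12 have nonzero weight after conditioning:
  (Y=0, Z=1, X=0) weight 8/819
  (Y=0, Z=1, X=1) weight 4/273
  (Y=0, Z=1, X=2) weight 16/819
  (Y=0, Z=1, X=3) weight 16/819
  (Y=1, Z=0, X=0) weight 8/819
  (Y=1, Z=0, X=1) weight 4/273
  (Y=1, Z=0, X=2) weight 16/819
  (Y=1, Z=0, X=3) weight 16/819
  (Y=2, Z=2, X=0) weight 2/91
  … 3 more
Group by Z:
  weight(Z=0) = 4/63
  weight(Z=1) = 4/63
  weight(Z=2) = 1/7
Total weight = 4/63 + 4/63 + 1/7 = 17/63
P(Z=0 | obs) = 4/63 / 17/63 = 4/17
P(Z=1 | obs) = 4/63 / 17/63 = 4/17
P(Z=2 | obs) = 1/7 / 17/63 = 9/17

P(Z = 1 | obs) = 4/17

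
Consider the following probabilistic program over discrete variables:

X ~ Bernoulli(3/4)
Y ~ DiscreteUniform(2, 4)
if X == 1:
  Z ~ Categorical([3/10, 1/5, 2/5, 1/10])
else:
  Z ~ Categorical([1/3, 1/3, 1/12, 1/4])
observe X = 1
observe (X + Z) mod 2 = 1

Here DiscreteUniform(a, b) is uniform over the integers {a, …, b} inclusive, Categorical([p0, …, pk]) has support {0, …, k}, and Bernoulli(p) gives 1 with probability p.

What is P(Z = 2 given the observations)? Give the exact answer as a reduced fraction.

Enumerate traces; 6 have nonzero weight after conditioning:
  (X=1, Y=2, Z=0) weight 3/40
  (X=1, Y=2, Z=2) weight 1/10
  (X=1, Y=3, Z=0) weight 3/40
  (X=1, Y=3, Z=2) weight 1/10
  (X=1, Y=4, Z=0) weight 3/40
  (X=1, Y=4, Z=2) weight 1/10
Group by Z:
  weight(Z=0) = 9/40
  weight(Z=2) = 3/10
Total weight = 9/40 + 3/10 = 21/40
P(Z=0 | obs) = 9/40 / 21/40 = 3/7
P(Z=2 | obs) = 3/10 / 21/40 = 4/7

P(Z = 2 | obs) = 4/7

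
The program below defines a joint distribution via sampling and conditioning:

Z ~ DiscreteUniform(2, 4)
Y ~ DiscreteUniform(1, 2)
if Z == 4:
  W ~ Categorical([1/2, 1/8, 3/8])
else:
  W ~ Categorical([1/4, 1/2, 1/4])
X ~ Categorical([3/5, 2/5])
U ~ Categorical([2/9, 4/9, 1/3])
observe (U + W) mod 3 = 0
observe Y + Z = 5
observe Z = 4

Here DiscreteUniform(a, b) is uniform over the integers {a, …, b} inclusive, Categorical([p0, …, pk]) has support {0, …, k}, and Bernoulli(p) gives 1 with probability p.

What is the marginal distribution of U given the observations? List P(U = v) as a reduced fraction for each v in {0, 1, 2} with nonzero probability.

P(U=0) = 8/23, P(U=1) = 12/23, P(U=2) = 3/23

Enumerate traces; 6 have nonzero weight after conditioning:
  (Z=4, Y=1, W=0, X=0, U=0) weight 1/90
  (Z=4, Y=1, W=0, X=1, U=0) weight 1/135
  (Z=4, Y=1, W=1, X=0, U=2) weight 1/240
  (Z=4, Y=1, W=1, X=1, U=2) weight 1/360
  (Z=4, Y=1, W=2, X=0, U=1) weight 1/60
  (Z=4, Y=1, W=2, X=1, U=1) weight 1/90
Group by U:
  weight(U=0) = 1/54
  weight(U=1) = 1/36
  weight(U=2) = 1/144
Total weight = 1/54 + 1/36 + 1/144 = 23/432
P(U=0 | obs) = 1/54 / 23/432 = 8/23
P(U=1 | obs) = 1/36 / 23/432 = 12/23
P(U=2 | obs) = 1/144 / 23/432 = 3/23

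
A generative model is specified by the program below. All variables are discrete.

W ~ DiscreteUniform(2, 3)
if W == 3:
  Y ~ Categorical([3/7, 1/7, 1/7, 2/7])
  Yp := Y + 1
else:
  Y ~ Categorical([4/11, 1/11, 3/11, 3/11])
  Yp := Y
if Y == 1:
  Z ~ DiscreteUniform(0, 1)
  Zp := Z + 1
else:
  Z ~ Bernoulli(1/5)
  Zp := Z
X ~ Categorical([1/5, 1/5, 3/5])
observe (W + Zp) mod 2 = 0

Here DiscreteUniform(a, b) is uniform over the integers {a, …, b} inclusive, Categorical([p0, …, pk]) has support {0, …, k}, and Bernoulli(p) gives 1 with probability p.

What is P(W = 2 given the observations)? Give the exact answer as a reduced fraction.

Enumerate traces; 24 have nonzero weight after conditioning:
  (W=2, Y=0, Z=0, X=0) weight 8/275
  (W=2, Y=0, Z=0, X=1) weight 8/275
  (W=2, Y=0, Z=0, X=2) weight 24/275
  (W=2, Y=1, Z=1, X=0) weight 1/220
  (W=2, Y=1, Z=1, X=1) weight 1/220
  (W=2, Y=1, Z=1, X=2) weight 3/220
  (W=2, Y=2, Z=0, X=0) weight 6/275
  (W=2, Y=2, Z=0, X=1) weight 6/275
  (W=3, Y=0, Z=1, X=0) weight 3/350
  … 15 more
Group by W:
  weight(W=2) = 17/44
  weight(W=3) = 17/140
Total weight = 17/44 + 17/140 = 391/770
P(W=2 | obs) = 17/44 / 391/770 = 35/46
P(W=3 | obs) = 17/140 / 391/770 = 11/46

P(W = 2 | obs) = 35/46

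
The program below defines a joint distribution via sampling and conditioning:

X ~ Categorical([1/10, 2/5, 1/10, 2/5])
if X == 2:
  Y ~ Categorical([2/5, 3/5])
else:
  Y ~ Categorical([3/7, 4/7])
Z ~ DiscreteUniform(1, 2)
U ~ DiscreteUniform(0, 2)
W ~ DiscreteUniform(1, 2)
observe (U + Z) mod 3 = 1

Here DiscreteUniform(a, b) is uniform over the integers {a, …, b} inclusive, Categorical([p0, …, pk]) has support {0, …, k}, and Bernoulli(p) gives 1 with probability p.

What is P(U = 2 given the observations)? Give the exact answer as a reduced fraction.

Enumerate traces; 32 have nonzero weight after conditioning:
  (X=0, Y=0, Z=1, U=0, W=1) weight 1/280
  (X=0, Y=0, Z=1, U=0, W=2) weight 1/280
  (X=0, Y=0, Z=2, U=2, W=1) weight 1/280
  (X=0, Y=0, Z=2, U=2, W=2) weight 1/280
  (X=0, Y=1, Z=1, U=0, W=1) weight 1/210
  (X=0, Y=1, Z=1, U=0, W=2) weight 1/210
  (X=0, Y=1, Z=2, U=2, W=1) weight 1/210
  (X=0, Y=1, Z=2, U=2, W=2) weight 1/210
  … 24 more
Group by U:
  weight(U=0) = 1/6
  weight(U=2) = 1/6
Total weight = 1/6 + 1/6 = 1/3
P(U=0 | obs) = 1/6 / 1/3 = 1/2
P(U=2 | obs) = 1/6 / 1/3 = 1/2

P(U = 2 | obs) = 1/2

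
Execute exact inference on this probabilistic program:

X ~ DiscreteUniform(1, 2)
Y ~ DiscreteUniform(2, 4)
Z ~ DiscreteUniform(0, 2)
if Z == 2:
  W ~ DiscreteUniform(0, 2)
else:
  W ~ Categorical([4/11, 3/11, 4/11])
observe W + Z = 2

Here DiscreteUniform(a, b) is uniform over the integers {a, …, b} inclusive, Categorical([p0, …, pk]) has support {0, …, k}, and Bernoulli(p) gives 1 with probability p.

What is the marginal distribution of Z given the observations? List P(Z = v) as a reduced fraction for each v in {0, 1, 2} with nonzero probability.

Enumerate traces; 18 have nonzero weight after conditioning:
  (X=1, Y=2, Z=0, W=2) weight 2/99
  (X=1, Y=2, Z=1, W=1) weight 1/66
  (X=1, Y=2, Z=2, W=0) weight 1/54
  (X=1, Y=3, Z=0, W=2) weight 2/99
  (X=1, Y=3, Z=1, W=1) weight 1/66
  (X=1, Y=3, Z=2, W=0) weight 1/54
  (X=1, Y=4, Z=0, W=2) weight 2/99
  (X=1, Y=4, Z=1, W=1) weight 1/66
  … 10 more
Group by Z:
  weight(Z=0) = 4/33
  weight(Z=1) = 1/11
  weight(Z=2) = 1/9
Total weight = 4/33 + 1/11 + 1/9 = 32/99
P(Z=0 | obs) = 4/33 / 32/99 = 3/8
P(Z=1 | obs) = 1/11 / 32/99 = 9/32
P(Z=2 | obs) = 1/9 / 32/99 = 11/32

P(Z=0) = 3/8, P(Z=1) = 9/32, P(Z=2) = 11/32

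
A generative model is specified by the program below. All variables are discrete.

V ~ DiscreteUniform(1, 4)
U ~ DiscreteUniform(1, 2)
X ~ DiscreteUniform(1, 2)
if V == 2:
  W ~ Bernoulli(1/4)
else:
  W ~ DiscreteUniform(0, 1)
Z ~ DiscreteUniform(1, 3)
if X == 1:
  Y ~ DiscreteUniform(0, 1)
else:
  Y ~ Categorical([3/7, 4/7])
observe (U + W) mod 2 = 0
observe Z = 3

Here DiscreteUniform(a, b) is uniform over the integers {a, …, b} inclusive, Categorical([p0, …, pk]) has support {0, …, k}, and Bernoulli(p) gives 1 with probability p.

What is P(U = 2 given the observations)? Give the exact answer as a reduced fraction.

P(U = 2 | obs) = 9/16

Enumerate traces; 32 have nonzero weight after conditioning:
  (V=1, U=1, X=1, W=1, Z=3, Y=0) weight 1/192
  (V=1, U=1, X=1, W=1, Z=3, Y=1) weight 1/192
  (V=1, U=1, X=2, W=1, Z=3, Y=0) weight 1/224
  (V=1, U=1, X=2, W=1, Z=3, Y=1) weight 1/168
  (V=1, U=2, X=1, W=0, Z=3, Y=0) weight 1/192
  (V=1, U=2, X=1, W=0, Z=3, Y=1) weight 1/192
  (V=1, U=2, X=2, W=0, Z=3, Y=0) weight 1/224
  (V=1, U=2, X=2, W=0, Z=3, Y=1) weight 1/168
  … 24 more
Group by U:
  weight(U=1) = 7/96
  weight(U=2) = 3/32
Total weight = 7/96 + 3/32 = 1/6
P(U=1 | obs) = 7/96 / 1/6 = 7/16
P(U=2 | obs) = 3/32 / 1/6 = 9/16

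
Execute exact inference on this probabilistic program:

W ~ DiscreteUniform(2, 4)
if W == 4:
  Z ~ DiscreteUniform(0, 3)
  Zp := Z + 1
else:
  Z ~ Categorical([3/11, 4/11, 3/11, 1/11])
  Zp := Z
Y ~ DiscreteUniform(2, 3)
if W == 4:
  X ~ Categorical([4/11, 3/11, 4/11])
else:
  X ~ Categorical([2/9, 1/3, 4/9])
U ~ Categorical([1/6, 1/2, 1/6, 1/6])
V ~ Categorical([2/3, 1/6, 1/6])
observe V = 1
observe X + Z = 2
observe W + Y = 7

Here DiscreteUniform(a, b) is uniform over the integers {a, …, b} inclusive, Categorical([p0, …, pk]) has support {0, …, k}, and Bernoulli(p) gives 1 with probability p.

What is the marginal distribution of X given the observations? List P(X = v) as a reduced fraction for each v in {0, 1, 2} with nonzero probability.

P(X=0) = 4/11, P(X=1) = 3/11, P(X=2) = 4/11

Enumerate traces; 12 have nonzero weight after conditioning:
  (W=4, Z=0, Y=3, X=2, U=0, V=1) weight 1/2376
  (W=4, Z=0, Y=3, X=2, U=1, V=1) weight 1/792
  (W=4, Z=0, Y=3, X=2, U=2, V=1) weight 1/2376
  (W=4, Z=0, Y=3, X=2, U=3, V=1) weight 1/2376
  (W=4, Z=1, Y=3, X=1, U=0, V=1) weight 1/3168
  (W=4, Z=1, Y=3, X=1, U=1, V=1) weight 1/1056
  (W=4, Z=1, Y=3, X=1, U=2, V=1) weight 1/3168
  (W=4, Z=1, Y=3, X=1, U=3, V=1) weight 1/3168
  (W=4, Z=2, Y=3, X=0, U=0, V=1) weight 1/2376
  … 3 more
Group by X:
  weight(X=0) = 1/396
  weight(X=1) = 1/528
  weight(X=2) = 1/396
Total weight = 1/396 + 1/528 + 1/396 = 1/144
P(X=0 | obs) = 1/396 / 1/144 = 4/11
P(X=1 | obs) = 1/528 / 1/144 = 3/11
P(X=2 | obs) = 1/396 / 1/144 = 4/11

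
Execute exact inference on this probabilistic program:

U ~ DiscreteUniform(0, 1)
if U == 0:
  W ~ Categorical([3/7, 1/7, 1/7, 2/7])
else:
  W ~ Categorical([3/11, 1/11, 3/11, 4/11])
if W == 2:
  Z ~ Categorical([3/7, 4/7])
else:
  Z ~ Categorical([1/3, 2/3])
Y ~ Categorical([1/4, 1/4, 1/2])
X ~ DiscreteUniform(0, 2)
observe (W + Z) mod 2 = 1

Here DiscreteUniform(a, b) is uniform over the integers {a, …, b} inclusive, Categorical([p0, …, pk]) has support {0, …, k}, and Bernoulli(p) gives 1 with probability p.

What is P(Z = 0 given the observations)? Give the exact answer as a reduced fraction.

P(Z = 0 | obs) = 119/404

Enumerate traces; 72 have nonzero weight after conditioning:
  (U=0, W=0, Z=1, Y=0, X=0) weight 1/84
  (U=0, W=0, Z=1, Y=0, X=1) weight 1/84
  (U=0, W=0, Z=1, Y=0, X=2) weight 1/84
  (U=0, W=0, Z=1, Y=1, X=0) weight 1/84
  (U=0, W=0, Z=1, Y=1, X=1) weight 1/84
  (U=0, W=0, Z=1, Y=1, X=2) weight 1/84
  (U=0, W=0, Z=1, Y=2, X=0) weight 1/42
  (U=0, W=0, Z=1, Y=2, X=1) weight 1/42
  (U=0, W=1, Z=0, Y=0, X=0) weight 1/504
  … 63 more
Group by Z:
  weight(Z=0) = 34/231
  weight(Z=1) = 190/539
Total weight = 34/231 + 190/539 = 808/1617
P(Z=0 | obs) = 34/231 / 808/1617 = 119/404
P(Z=1 | obs) = 190/539 / 808/1617 = 285/404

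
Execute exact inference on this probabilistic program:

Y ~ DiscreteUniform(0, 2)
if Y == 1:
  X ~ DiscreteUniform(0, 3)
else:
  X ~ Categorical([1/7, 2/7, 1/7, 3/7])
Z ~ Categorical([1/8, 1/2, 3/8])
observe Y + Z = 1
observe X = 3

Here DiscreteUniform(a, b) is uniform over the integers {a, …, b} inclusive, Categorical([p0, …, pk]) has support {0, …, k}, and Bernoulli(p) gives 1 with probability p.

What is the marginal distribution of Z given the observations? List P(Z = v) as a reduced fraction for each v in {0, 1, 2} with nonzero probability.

P(Z=0) = 7/55, P(Z=1) = 48/55

Enumerate traces; 2 have nonzero weight after conditioning:
  (Y=0, X=3, Z=1) weight 1/14
  (Y=1, X=3, Z=0) weight 1/96
Group by Z:
  weight(Z=0) = 1/96
  weight(Z=1) = 1/14
Total weight = 1/96 + 1/14 = 55/672
P(Z=0 | obs) = 1/96 / 55/672 = 7/55
P(Z=1 | obs) = 1/14 / 55/672 = 48/55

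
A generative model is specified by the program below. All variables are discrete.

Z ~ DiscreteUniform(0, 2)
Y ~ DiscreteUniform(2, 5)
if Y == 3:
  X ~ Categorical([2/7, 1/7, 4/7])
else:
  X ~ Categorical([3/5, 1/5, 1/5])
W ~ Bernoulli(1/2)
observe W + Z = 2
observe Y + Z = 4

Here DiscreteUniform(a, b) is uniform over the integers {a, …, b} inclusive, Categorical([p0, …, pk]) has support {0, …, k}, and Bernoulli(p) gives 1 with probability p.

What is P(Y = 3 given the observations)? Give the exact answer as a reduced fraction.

P(Y = 3 | obs) = 1/2

Enumerate traces; 6 have nonzero weight after conditioning:
  (Z=1, Y=3, X=0, W=1) weight 1/84
  (Z=1, Y=3, X=1, W=1) weight 1/168
  (Z=1, Y=3, X=2, W=1) weight 1/42
  (Z=2, Y=2, X=0, W=0) weight 1/40
  (Z=2, Y=2, X=1, W=0) weight 1/120
  (Z=2, Y=2, X=2, W=0) weight 1/120
Group by Y:
  weight(Y=2) = 1/24
  weight(Y=3) = 1/24
Total weight = 1/24 + 1/24 = 1/12
P(Y=2 | obs) = 1/24 / 1/12 = 1/2
P(Y=3 | obs) = 1/24 / 1/12 = 1/2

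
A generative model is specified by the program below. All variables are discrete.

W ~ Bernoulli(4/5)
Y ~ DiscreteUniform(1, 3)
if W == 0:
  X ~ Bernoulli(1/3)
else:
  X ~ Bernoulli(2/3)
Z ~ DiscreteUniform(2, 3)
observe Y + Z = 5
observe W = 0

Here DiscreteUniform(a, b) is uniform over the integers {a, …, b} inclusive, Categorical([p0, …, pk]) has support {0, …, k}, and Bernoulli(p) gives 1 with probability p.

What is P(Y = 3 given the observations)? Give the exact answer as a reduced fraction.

Enumerate traces; 4 have nonzero weight after conditioning:
  (W=0, Y=2, X=0, Z=3) weight 1/45
  (W=0, Y=2, X=1, Z=3) weight 1/90
  (W=0, Y=3, X=0, Z=2) weight 1/45
  (W=0, Y=3, X=1, Z=2) weight 1/90
Group by Y:
  weight(Y=2) = 1/30
  weight(Y=3) = 1/30
Total weight = 1/30 + 1/30 = 1/15
P(Y=2 | obs) = 1/30 / 1/15 = 1/2
P(Y=3 | obs) = 1/30 / 1/15 = 1/2

P(Y = 3 | obs) = 1/2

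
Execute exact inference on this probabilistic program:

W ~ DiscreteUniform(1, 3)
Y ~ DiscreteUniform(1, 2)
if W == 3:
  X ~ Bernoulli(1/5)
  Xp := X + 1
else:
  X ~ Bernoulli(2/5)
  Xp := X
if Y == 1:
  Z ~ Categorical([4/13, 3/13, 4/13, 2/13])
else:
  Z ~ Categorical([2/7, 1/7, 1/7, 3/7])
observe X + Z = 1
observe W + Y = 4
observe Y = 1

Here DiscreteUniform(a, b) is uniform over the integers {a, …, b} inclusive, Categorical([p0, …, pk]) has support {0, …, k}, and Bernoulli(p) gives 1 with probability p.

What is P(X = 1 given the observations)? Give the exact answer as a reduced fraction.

P(X = 1 | obs) = 1/4

Enumerate traces; 2 have nonzero weight after conditioning:
  (W=3, Y=1, X=0, Z=1) weight 2/65
  (W=3, Y=1, X=1, Z=0) weight 2/195
Group by X:
  weight(X=0) = 2/65
  weight(X=1) = 2/195
Total weight = 2/65 + 2/195 = 8/195
P(X=0 | obs) = 2/65 / 8/195 = 3/4
P(X=1 | obs) = 2/195 / 8/195 = 1/4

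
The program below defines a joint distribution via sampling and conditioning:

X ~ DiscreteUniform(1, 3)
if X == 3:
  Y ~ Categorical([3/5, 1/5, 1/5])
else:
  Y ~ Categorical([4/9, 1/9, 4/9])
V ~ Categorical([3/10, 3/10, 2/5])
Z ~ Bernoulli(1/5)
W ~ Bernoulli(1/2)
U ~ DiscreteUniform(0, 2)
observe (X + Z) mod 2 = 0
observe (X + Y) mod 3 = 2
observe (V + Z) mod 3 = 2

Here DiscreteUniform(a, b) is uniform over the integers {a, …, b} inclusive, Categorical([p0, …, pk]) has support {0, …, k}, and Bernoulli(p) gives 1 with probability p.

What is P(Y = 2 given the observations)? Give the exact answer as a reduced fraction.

Enumerate traces; 18 have nonzero weight after conditioning:
  (X=1, Y=1, V=1, Z=1, W=0, U=0) weight 1/2700
  (X=1, Y=1, V=1, Z=1, W=0, U=1) weight 1/2700
  (X=1, Y=1, V=1, Z=1, W=0, U=2) weight 1/2700
  (X=1, Y=1, V=1, Z=1, W=1, U=0) weight 1/2700
  (X=1, Y=1, V=1, Z=1, W=1, U=1) weight 1/2700
  (X=1, Y=1, V=1, Z=1, W=1, U=2) weight 1/2700
  (X=2, Y=0, V=2, Z=0, W=0, U=0) weight 16/2025
  (X=2, Y=0, V=2, Z=0, W=0, U=1) weight 16/2025
  (X=3, Y=2, V=1, Z=1, W=0, U=0) weight 1/1500
  … 9 more
Group by Y:
  weight(Y=0) = 32/675
  weight(Y=1) = 1/450
  weight(Y=2) = 1/250
Total weight = 32/675 + 1/450 + 1/250 = 181/3375
P(Y=0 | obs) = 32/675 / 181/3375 = 160/181
P(Y=1 | obs) = 1/450 / 181/3375 = 15/362
P(Y=2 | obs) = 1/250 / 181/3375 = 27/362

P(Y = 2 | obs) = 27/362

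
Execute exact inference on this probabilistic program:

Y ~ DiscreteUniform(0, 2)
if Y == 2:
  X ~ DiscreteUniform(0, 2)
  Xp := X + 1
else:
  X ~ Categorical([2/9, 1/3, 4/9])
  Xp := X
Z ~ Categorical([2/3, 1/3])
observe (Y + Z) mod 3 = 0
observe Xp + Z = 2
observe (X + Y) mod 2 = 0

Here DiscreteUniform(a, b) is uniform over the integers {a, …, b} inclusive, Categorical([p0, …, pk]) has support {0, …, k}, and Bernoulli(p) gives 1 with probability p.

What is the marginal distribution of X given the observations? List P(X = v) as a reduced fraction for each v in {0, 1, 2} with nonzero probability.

Enumerate traces; 2 have nonzero weight after conditioning:
  (Y=0, X=2, Z=0) weight 8/81
  (Y=2, X=0, Z=1) weight 1/27
Group by X:
  weight(X=0) = 1/27
  weight(X=2) = 8/81
Total weight = 1/27 + 8/81 = 11/81
P(X=0 | obs) = 1/27 / 11/81 = 3/11
P(X=2 | obs) = 8/81 / 11/81 = 8/11

P(X=0) = 3/11, P(X=2) = 8/11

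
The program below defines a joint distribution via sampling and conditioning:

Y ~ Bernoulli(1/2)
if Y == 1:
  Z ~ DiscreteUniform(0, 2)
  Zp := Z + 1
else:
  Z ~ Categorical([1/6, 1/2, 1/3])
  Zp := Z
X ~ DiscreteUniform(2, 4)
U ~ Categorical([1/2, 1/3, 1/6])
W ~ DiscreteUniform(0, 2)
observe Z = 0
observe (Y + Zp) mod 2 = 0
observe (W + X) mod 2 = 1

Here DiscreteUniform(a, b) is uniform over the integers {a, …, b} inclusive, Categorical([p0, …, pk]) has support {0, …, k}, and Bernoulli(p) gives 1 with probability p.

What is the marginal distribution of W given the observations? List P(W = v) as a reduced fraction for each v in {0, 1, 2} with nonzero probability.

Enumerate traces; 24 have nonzero weight after conditioning:
  (Y=0, Z=0, X=2, U=0, W=1) weight 1/216
  (Y=0, Z=0, X=2, U=1, W=1) weight 1/324
  (Y=0, Z=0, X=2, U=2, W=1) weight 1/648
  (Y=0, Z=0, X=3, U=0, W=0) weight 1/216
  (Y=0, Z=0, X=3, U=0, W=2) weight 1/216
  (Y=0, Z=0, X=3, U=1, W=0) weight 1/324
  (Y=0, Z=0, X=3, U=1, W=2) weight 1/324
  (Y=0, Z=0, X=3, U=2, W=0) weight 1/648
  … 16 more
Group by W:
  weight(W=0) = 1/36
  weight(W=1) = 1/18
  weight(W=2) = 1/36
Total weight = 1/36 + 1/18 + 1/36 = 1/9
P(W=0 | obs) = 1/36 / 1/9 = 1/4
P(W=1 | obs) = 1/18 / 1/9 = 1/2
P(W=2 | obs) = 1/36 / 1/9 = 1/4

P(W=0) = 1/4, P(W=1) = 1/2, P(W=2) = 1/4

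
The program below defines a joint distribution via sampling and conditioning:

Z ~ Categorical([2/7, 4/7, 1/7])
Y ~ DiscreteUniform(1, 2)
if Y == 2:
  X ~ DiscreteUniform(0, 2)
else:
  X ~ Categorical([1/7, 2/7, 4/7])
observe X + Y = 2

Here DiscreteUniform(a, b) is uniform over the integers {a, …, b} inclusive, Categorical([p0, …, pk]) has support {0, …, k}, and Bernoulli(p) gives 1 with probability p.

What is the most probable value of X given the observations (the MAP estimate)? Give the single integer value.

argmax_v P(X = v | obs) = 0

Enumerate traces; 6 have nonzero weight after conditioning:
  (Z=0, Y=1, X=1) weight 2/49
  (Z=0, Y=2, X=0) weight 1/21
  (Z=1, Y=1, X=1) weight 4/49
  (Z=1, Y=2, X=0) weight 2/21
  (Z=2, Y=1, X=1) weight 1/49
  (Z=2, Y=2, X=0) weight 1/42
Group by X:
  weight(X=0) = 1/6
  weight(X=1) = 1/7
Total weight = 1/6 + 1/7 = 13/42
P(X=0 | obs) = 1/6 / 13/42 = 7/13
P(X=1 | obs) = 1/7 / 13/42 = 6/13
argmax = 0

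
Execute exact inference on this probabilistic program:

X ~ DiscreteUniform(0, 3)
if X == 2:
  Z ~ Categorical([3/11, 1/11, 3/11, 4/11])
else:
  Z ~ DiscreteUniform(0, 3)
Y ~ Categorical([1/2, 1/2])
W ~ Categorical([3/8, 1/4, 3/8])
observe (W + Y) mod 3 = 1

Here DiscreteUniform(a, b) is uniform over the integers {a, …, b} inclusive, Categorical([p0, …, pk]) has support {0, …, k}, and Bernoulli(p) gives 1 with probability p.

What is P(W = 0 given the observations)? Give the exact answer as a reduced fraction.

P(W = 0 | obs) = 3/5

Enumerate traces; 32 have nonzero weight after conditioning:
  (X=0, Z=0, Y=0, W=1) weight 1/128
  (X=0, Z=0, Y=1, W=0) weight 3/256
  (X=0, Z=1, Y=0, W=1) weight 1/128
  (X=0, Z=1, Y=1, W=0) weight 3/256
  (X=0, Z=2, Y=0, W=1) weight 1/128
  (X=0, Z=2, Y=1, W=0) weight 3/256
  (X=0, Z=3, Y=0, W=1) weight 1/128
  (X=0, Z=3, Y=1, W=0) weight 3/256
  … 24 more
Group by W:
  weight(W=0) = 3/16
  weight(W=1) = 1/8
Total weight = 3/16 + 1/8 = 5/16
P(W=0 | obs) = 3/16 / 5/16 = 3/5
P(W=1 | obs) = 1/8 / 5/16 = 2/5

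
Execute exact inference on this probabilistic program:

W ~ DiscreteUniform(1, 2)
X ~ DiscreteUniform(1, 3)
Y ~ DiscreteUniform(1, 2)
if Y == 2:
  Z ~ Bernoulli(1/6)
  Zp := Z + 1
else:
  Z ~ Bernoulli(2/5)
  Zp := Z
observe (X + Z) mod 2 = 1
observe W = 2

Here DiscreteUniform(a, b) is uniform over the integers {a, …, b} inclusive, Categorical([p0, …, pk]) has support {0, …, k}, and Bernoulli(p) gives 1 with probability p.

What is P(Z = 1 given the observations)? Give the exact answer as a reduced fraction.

P(Z = 1 | obs) = 17/103

Enumerate traces; 6 have nonzero weight after conditioning:
  (W=2, X=1, Y=1, Z=0) weight 1/20
  (W=2, X=1, Y=2, Z=0) weight 5/72
  (W=2, X=2, Y=1, Z=1) weight 1/30
  (W=2, X=2, Y=2, Z=1) weight 1/72
  (W=2, X=3, Y=1, Z=0) weight 1/20
  (W=2, X=3, Y=2, Z=0) weight 5/72
Group by Z:
  weight(Z=0) = 43/180
  weight(Z=1) = 17/360
Total weight = 43/180 + 17/360 = 103/360
P(Z=0 | obs) = 43/180 / 103/360 = 86/103
P(Z=1 | obs) = 17/360 / 103/360 = 17/103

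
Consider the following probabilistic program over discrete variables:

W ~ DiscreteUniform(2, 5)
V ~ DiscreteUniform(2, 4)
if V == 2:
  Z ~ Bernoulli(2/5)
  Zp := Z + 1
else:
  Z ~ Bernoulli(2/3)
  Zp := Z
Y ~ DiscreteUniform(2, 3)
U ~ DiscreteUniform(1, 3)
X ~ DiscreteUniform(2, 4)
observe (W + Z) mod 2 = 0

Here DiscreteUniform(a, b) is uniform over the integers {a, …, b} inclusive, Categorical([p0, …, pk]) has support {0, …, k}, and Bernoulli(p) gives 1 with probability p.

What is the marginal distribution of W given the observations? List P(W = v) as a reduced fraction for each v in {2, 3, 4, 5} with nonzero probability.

P(W=2) = 19/90, P(W=3) = 13/45, P(W=4) = 19/90, P(W=5) = 13/45

Enumerate traces; 216 have nonzero weight after conditioning:
  (W=2, V=2, Z=0, Y=2, U=1, X=2) weight 1/360
  (W=2, V=2, Z=0, Y=2, U=1, X=3) weight 1/360
  (W=2, V=2, Z=0, Y=2, U=1, X=4) weight 1/360
  (W=2, V=2, Z=0, Y=2, U=2, X=2) weight 1/360
  (W=2, V=2, Z=0, Y=2, U=2, X=3) weight 1/360
  (W=2, V=2, Z=0, Y=2, U=2, X=4) weight 1/360
  (W=2, V=2, Z=0, Y=2, U=3, X=2) weight 1/360
  (W=2, V=2, Z=0, Y=2, U=3, X=3) weight 1/360
  (W=3, V=2, Z=1, Y=2, U=1, X=2) weight 1/540
  (W=4, V=2, Z=0, Y=2, U=1, X=2) weight 1/360
  … 206 more
Group by W:
  weight(W=2) = 19/180
  weight(W=3) = 13/90
  weight(W=4) = 19/180
  weight(W=5) = 13/90
Total weight = 19/180 + 13/90 + 19/180 + 13/90 = 1/2
P(W=2 | obs) = 19/180 / 1/2 = 19/90
P(W=3 | obs) = 13/90 / 1/2 = 13/45
P(W=4 | obs) = 19/180 / 1/2 = 19/90
P(W=5 | obs) = 13/90 / 1/2 = 13/45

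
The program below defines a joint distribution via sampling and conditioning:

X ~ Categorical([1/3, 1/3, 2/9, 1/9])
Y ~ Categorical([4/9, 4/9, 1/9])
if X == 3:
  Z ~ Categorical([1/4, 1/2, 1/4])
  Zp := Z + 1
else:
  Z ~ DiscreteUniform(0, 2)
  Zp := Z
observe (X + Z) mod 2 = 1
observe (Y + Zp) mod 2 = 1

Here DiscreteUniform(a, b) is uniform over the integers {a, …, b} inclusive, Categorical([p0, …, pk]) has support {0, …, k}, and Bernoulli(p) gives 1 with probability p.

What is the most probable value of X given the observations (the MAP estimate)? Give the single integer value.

argmax_v P(X = v | obs) = 1

Enumerate traces; 10 have nonzero weight after conditioning:
  (X=0, Y=0, Z=1) weight 4/81
  (X=0, Y=2, Z=1) weight 1/81
  (X=1, Y=1, Z=0) weight 4/81
  (X=1, Y=1, Z=2) weight 4/81
  (X=2, Y=0, Z=1) weight 8/243
  (X=2, Y=2, Z=1) weight 2/243
  (X=3, Y=0, Z=0) weight 1/81
  (X=3, Y=0, Z=2) weight 1/81
  … 2 more
Group by X:
  weight(X=0) = 5/81
  weight(X=1) = 8/81
  weight(X=2) = 10/243
  weight(X=3) = 5/162
Total weight = 5/81 + 8/81 + 10/243 + 5/162 = 113/486
P(X=0 | obs) = 5/81 / 113/486 = 30/113
P(X=1 | obs) = 8/81 / 113/486 = 48/113
P(X=2 | obs) = 10/243 / 113/486 = 20/113
P(X=3 | obs) = 5/162 / 113/486 = 15/113
argmax = 1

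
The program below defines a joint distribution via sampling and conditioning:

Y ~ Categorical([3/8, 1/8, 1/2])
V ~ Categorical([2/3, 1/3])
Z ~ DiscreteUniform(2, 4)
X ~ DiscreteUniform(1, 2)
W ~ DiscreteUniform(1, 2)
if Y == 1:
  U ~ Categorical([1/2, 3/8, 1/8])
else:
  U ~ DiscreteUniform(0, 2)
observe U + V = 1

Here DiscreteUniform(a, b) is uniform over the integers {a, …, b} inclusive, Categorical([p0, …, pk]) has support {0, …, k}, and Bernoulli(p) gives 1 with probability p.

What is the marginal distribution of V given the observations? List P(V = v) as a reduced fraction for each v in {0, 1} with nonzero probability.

P(V=0) = 65/99, P(V=1) = 34/99

Enumerate traces; 72 have nonzero weight after conditioning:
  (Y=0, V=0, Z=2, X=1, W=1, U=1) weight 1/144
  (Y=0, V=0, Z=2, X=1, W=2, U=1) weight 1/144
  (Y=0, V=0, Z=2, X=2, W=1, U=1) weight 1/144
  (Y=0, V=0, Z=2, X=2, W=2, U=1) weight 1/144
  (Y=0, V=0, Z=3, X=1, W=1, U=1) weight 1/144
  (Y=0, V=0, Z=3, X=1, W=2, U=1) weight 1/144
  (Y=0, V=0, Z=3, X=2, W=1, U=1) weight 1/144
  (Y=0, V=0, Z=3, X=2, W=2, U=1) weight 1/144
  (Y=0, V=1, Z=2, X=1, W=1, U=0) weight 1/288
  … 63 more
Group by V:
  weight(V=0) = 65/288
  weight(V=1) = 17/144
Total weight = 65/288 + 17/144 = 11/32
P(V=0 | obs) = 65/288 / 11/32 = 65/99
P(V=1 | obs) = 17/144 / 11/32 = 34/99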